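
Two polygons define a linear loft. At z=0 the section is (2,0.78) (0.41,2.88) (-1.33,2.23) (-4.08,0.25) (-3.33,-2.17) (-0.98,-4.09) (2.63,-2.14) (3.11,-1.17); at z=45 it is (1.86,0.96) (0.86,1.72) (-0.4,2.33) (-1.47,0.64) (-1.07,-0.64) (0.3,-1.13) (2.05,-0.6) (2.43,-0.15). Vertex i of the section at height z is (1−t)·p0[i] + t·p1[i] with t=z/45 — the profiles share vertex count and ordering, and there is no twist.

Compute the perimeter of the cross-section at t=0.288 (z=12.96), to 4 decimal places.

Perimeter at t=0.288: 17.8894

Cross-section at t=0.288: each vertex is (1-t)·p0[i] + t·p1[i].
  v1: (1-0.288)·(2,0.78) + 0.288·(1.86,0.96) = (1.9597,0.8318)
  v2: (1-0.288)·(0.41,2.88) + 0.288·(0.86,1.72) = (0.5396,2.5459)
  v3: (1-0.288)·(-1.33,2.23) + 0.288·(-0.4,2.33) = (-1.0622,2.2588)
  v4: (1-0.288)·(-4.08,0.25) + 0.288·(-1.47,0.64) = (-3.3283,0.3623)
  v5: (1-0.288)·(-3.33,-2.17) + 0.288·(-1.07,-0.64) = (-2.6791,-1.7294)
  v6: (1-0.288)·(-0.98,-4.09) + 0.288·(0.3,-1.13) = (-0.6114,-3.2375)
  v7: (1-0.288)·(2.63,-2.14) + 0.288·(2.05,-0.6) = (2.4630,-1.6965)
  v8: (1-0.288)·(3.11,-1.17) + 0.288·(2.43,-0.15) = (2.9142,-0.8762)
Perimeter = Σ |v_{i+1} − v_i|:
  edge 1→2: √(-1.4201² + 1.7141²) = 2.2259 (running 2.2259)
  edge 2→3: √(-1.6018² + -0.2871²) = 1.6273 (running 3.8532)
  edge 3→4: √(-2.2662² + -1.8965²) = 2.9550 (running 6.8082)
  edge 4→5: √(0.6492² + -2.0917²) = 2.1901 (running 8.9983)
  edge 5→6: √(2.0678² + -1.5082²) = 2.5593 (running 11.5577)
  edge 6→7: √(3.0743² + 1.5410²) = 3.4389 (running 14.9966)
  edge 7→8: √(0.4512² + 0.8202²) = 0.9361 (running 15.9327)
  edge 8→1: √(-0.9545² + 1.7081²) = 1.9567 (running 17.8894)
Perimeter = 17.8894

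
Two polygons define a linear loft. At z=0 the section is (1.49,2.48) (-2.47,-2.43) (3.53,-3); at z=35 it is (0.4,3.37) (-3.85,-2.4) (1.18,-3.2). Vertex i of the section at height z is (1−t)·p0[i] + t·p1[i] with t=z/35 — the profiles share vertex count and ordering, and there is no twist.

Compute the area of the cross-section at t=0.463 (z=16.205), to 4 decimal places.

Area at t=0.463: 16.1174

Cross-section at t=0.463: each vertex is (1-t)·p0[i] + t·p1[i].
  v1: (1-0.463)·(1.49,2.48) + 0.463·(0.4,3.37) = (0.9853,2.8921)
  v2: (1-0.463)·(-2.47,-2.43) + 0.463·(-3.85,-2.4) = (-3.1089,-2.4161)
  v3: (1-0.463)·(3.53,-3) + 0.463·(1.18,-3.2) = (2.4419,-3.0926)
Shoelace sum Σ(x_i·y_{i+1} − x_{i+1}·y_i):
  i=1: 0.9853·-2.4161 − -3.1089·2.8921 = +6.6106 (running +6.6106)
  i=2: -3.1089·-3.0926 − 2.4419·-2.4161 = +15.5147 (running +22.1253)
  i=3: 2.4419·2.8921 − 0.9853·-3.0926 = +10.1095 (running +32.2349)
Area = |Σ|/2 = |32.2349|/2 = 16.1174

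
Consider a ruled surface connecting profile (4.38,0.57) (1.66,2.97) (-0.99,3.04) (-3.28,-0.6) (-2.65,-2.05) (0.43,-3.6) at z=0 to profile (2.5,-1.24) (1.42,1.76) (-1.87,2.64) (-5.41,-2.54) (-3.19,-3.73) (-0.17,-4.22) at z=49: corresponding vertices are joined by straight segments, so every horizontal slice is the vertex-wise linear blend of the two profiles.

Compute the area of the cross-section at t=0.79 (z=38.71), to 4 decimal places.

Area at t=0.79: 33.0583

Cross-section at t=0.79: each vertex is (1-t)·p0[i] + t·p1[i].
  v1: (1-0.79)·(4.38,0.57) + 0.79·(2.5,-1.24) = (2.8948,-0.8599)
  v2: (1-0.79)·(1.66,2.97) + 0.79·(1.42,1.76) = (1.4704,2.0141)
  v3: (1-0.79)·(-0.99,3.04) + 0.79·(-1.87,2.64) = (-1.6852,2.7240)
  v4: (1-0.79)·(-3.28,-0.6) + 0.79·(-5.41,-2.54) = (-4.9627,-2.1326)
  v5: (1-0.79)·(-2.65,-2.05) + 0.79·(-3.19,-3.73) = (-3.0766,-3.3772)
  v6: (1-0.79)·(0.43,-3.6) + 0.79·(-0.17,-4.22) = (-0.0440,-4.0898)
Shoelace sum Σ(x_i·y_{i+1} − x_{i+1}·y_i):
  i=1: 2.8948·2.0141 − 1.4704·-0.8599 = +7.0948 (running +7.0948)
  i=2: 1.4704·2.7240 − -1.6852·2.0141 = +7.3995 (running +14.4943)
  i=3: -1.6852·-2.1326 − -4.9627·2.7240 = +17.1123 (running +31.6066)
  i=4: -4.9627·-3.3772 − -3.0766·-2.1326 = +10.1989 (running +41.8055)
  i=5: -3.0766·-4.0898 − -0.0440·-3.3772 = +12.4341 (running +54.2396)
  i=6: -0.0440·-0.8599 − 2.8948·-4.0898 = +11.8770 (running +66.1165)
Area = |Σ|/2 = |66.1165|/2 = 33.0583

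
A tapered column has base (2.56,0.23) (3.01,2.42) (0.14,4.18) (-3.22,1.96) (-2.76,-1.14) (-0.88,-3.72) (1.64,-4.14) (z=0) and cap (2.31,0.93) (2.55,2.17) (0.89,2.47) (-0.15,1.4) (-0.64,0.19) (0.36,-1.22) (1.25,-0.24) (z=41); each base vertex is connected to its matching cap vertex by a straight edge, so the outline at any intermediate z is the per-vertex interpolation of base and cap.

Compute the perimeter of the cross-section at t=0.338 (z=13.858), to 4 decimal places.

Perimeter at t=0.338: 18.3954

Cross-section at t=0.338: each vertex is (1-t)·p0[i] + t·p1[i].
  v1: (1-0.338)·(2.56,0.23) + 0.338·(2.31,0.93) = (2.4755,0.4666)
  v2: (1-0.338)·(3.01,2.42) + 0.338·(2.55,2.17) = (2.8545,2.3355)
  v3: (1-0.338)·(0.14,4.18) + 0.338·(0.89,2.47) = (0.3935,3.6020)
  v4: (1-0.338)·(-3.22,1.96) + 0.338·(-0.15,1.4) = (-2.1823,1.7707)
  v5: (1-0.338)·(-2.76,-1.14) + 0.338·(-0.64,0.19) = (-2.0434,-0.6905)
  v6: (1-0.338)·(-0.88,-3.72) + 0.338·(0.36,-1.22) = (-0.4609,-2.8750)
  v7: (1-0.338)·(1.64,-4.14) + 0.338·(1.25,-0.24) = (1.5082,-2.8218)
Perimeter = Σ |v_{i+1} − v_i|:
  edge 1→2: √(0.3790² + 1.8689²) = 1.9069 (running 1.9069)
  edge 2→3: √(-2.4610² + 1.2665²) = 2.7678 (running 4.6747)
  edge 3→4: √(-2.5758² + -1.8313²) = 3.1605 (running 7.8352)
  edge 4→5: √(0.1389² + -2.4612²) = 2.4651 (running 10.3003)
  edge 5→6: √(1.5826² + -2.1845²) = 2.6975 (running 12.9979)
  edge 6→7: √(1.9691² + 0.0532²) = 1.9698 (running 14.9676)
  edge 7→1: √(0.9673² + 3.2884²) = 3.4277 (running 18.3954)
Perimeter = 18.3954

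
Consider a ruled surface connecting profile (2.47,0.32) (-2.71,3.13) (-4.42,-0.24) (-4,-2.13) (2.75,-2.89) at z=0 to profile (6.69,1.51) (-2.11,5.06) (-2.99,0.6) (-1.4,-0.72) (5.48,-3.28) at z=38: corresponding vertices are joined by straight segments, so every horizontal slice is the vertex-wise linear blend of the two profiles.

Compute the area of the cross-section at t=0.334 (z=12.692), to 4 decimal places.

Area at t=0.334: 33.8843

Cross-section at t=0.334: each vertex is (1-t)·p0[i] + t·p1[i].
  v1: (1-0.334)·(2.47,0.32) + 0.334·(6.69,1.51) = (3.8795,0.7175)
  v2: (1-0.334)·(-2.71,3.13) + 0.334·(-2.11,5.06) = (-2.5096,3.7746)
  v3: (1-0.334)·(-4.42,-0.24) + 0.334·(-2.99,0.6) = (-3.9424,0.0406)
  v4: (1-0.334)·(-4,-2.13) + 0.334·(-1.4,-0.72) = (-3.1316,-1.6591)
  v5: (1-0.334)·(2.75,-2.89) + 0.334·(5.48,-3.28) = (3.6618,-3.0203)
Shoelace sum Σ(x_i·y_{i+1} − x_{i+1}·y_i):
  i=1: 3.8795·3.7746 − -2.5096·0.7175 = +16.4441 (running +16.4441)
  i=2: -2.5096·0.0406 − -3.9424·3.7746 = +14.7792 (running +31.2233)
  i=3: -3.9424·-1.6591 − -3.1316·0.0406 = +6.6677 (running +37.8910)
  i=4: -3.1316·-3.0203 − 3.6618·-1.6591 = +15.5334 (running +53.4244)
  i=5: 3.6618·0.7175 − 3.8795·-3.0203 = +14.3442 (running +67.7686)
Area = |Σ|/2 = |67.7686|/2 = 33.8843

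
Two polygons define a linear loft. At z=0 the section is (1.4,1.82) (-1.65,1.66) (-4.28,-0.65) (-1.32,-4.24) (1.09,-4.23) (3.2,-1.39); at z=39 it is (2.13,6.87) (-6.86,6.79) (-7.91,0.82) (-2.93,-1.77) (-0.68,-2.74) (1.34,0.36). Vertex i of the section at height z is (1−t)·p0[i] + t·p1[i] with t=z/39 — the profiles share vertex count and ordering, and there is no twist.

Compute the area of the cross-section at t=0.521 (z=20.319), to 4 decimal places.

Cross-section at t=0.521: each vertex is (1-t)·p0[i] + t·p1[i].
  v1: (1-0.521)·(1.4,1.82) + 0.521·(2.13,6.87) = (1.7803,4.4511)
  v2: (1-0.521)·(-1.65,1.66) + 0.521·(-6.86,6.79) = (-4.3644,4.3327)
  v3: (1-0.521)·(-4.28,-0.65) + 0.521·(-7.91,0.82) = (-6.1712,0.1159)
  v4: (1-0.521)·(-1.32,-4.24) + 0.521·(-2.93,-1.77) = (-2.1588,-2.9531)
  v5: (1-0.521)·(1.09,-4.23) + 0.521·(-0.68,-2.74) = (0.1678,-3.4537)
  v6: (1-0.521)·(3.2,-1.39) + 0.521·(1.34,0.36) = (2.2309,-0.4782)
Shoelace sum Σ(x_i·y_{i+1} − x_{i+1}·y_i):
  i=1: 1.7803·4.3327 − -4.3644·4.4511 = +27.1399 (running +27.1399)
  i=2: -4.3644·0.1159 − -6.1712·4.3327 = +26.2326 (running +53.3725)
  i=3: -6.1712·-2.9531 − -2.1588·0.1159 = +18.4746 (running +71.8471)
  i=4: -2.1588·-3.4537 − 0.1678·-2.9531 = +7.9515 (running +79.7986)
  i=5: 0.1678·-0.4782 − 2.2309·-3.4537 = +7.6248 (running +87.4233)
  i=6: 2.2309·4.4511 − 1.7803·-0.4782 = +10.7815 (running +98.2048)
Area = |Σ|/2 = |98.2048|/2 = 49.1024

Area at t=0.521: 49.1024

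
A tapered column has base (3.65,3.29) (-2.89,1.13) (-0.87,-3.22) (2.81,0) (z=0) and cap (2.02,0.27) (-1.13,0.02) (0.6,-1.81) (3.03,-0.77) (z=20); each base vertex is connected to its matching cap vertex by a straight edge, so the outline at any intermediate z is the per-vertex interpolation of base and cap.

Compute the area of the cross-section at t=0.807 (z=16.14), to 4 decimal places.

Cross-section at t=0.807: each vertex is (1-t)·p0[i] + t·p1[i].
  v1: (1-0.807)·(3.65,3.29) + 0.807·(2.02,0.27) = (2.3346,0.8529)
  v2: (1-0.807)·(-2.89,1.13) + 0.807·(-1.13,0.02) = (-1.4697,0.2342)
  v3: (1-0.807)·(-0.87,-3.22) + 0.807·(0.6,-1.81) = (0.3163,-2.0821)
  v4: (1-0.807)·(2.81,0) + 0.807·(3.03,-0.77) = (2.9875,-0.6214)
Shoelace sum Σ(x_i·y_{i+1} − x_{i+1}·y_i):
  i=1: 2.3346·0.2342 − -1.4697·0.8529 = +1.8003 (running +1.8003)
  i=2: -1.4697·-2.0821 − 0.3163·0.2342 = +2.9860 (running +4.7862)
  i=3: 0.3163·-0.6214 − 2.9875·-2.0821 = +6.0239 (running +10.8101)
  i=4: 2.9875·0.8529 − 2.3346·-0.6214 = +3.9986 (running +14.8088)
Area = |Σ|/2 = |14.8088|/2 = 7.4044

Area at t=0.807: 7.4044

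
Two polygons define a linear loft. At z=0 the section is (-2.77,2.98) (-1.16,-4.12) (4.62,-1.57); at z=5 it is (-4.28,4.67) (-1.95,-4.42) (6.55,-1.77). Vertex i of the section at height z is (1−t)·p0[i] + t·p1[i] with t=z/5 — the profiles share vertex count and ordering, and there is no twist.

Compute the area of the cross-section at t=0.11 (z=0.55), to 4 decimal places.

Cross-section at t=0.11: each vertex is (1-t)·p0[i] + t·p1[i].
  v1: (1-0.11)·(-2.77,2.98) + 0.11·(-4.28,4.67) = (-2.9361,3.1659)
  v2: (1-0.11)·(-1.16,-4.12) + 0.11·(-1.95,-4.42) = (-1.2469,-4.1530)
  v3: (1-0.11)·(4.62,-1.57) + 0.11·(6.55,-1.77) = (4.8323,-1.5920)
Shoelace sum Σ(x_i·y_{i+1} − x_{i+1}·y_i):
  i=1: -2.9361·-4.1530 − -1.2469·3.1659 = +16.1412 (running +16.1412)
  i=2: -1.2469·-1.5920 − 4.8323·-4.1530 = +22.0536 (running +38.1948)
  i=3: 4.8323·3.1659 − -2.9361·-1.5920 = +10.6243 (running +48.8191)
Area = |Σ|/2 = |48.8191|/2 = 24.4095

Area at t=0.11: 24.4095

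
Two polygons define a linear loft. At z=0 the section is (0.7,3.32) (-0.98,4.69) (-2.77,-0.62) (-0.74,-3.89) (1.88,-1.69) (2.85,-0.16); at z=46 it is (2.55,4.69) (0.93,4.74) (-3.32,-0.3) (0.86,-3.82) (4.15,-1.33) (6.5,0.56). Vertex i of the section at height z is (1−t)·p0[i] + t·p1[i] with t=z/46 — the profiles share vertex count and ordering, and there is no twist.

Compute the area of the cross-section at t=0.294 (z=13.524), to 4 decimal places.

Area at t=0.294: 31.8980

Cross-section at t=0.294: each vertex is (1-t)·p0[i] + t·p1[i].
  v1: (1-0.294)·(0.7,3.32) + 0.294·(2.55,4.69) = (1.2439,3.7228)
  v2: (1-0.294)·(-0.98,4.69) + 0.294·(0.93,4.74) = (-0.4185,4.7047)
  v3: (1-0.294)·(-2.77,-0.62) + 0.294·(-3.32,-0.3) = (-2.9317,-0.5259)
  v4: (1-0.294)·(-0.74,-3.89) + 0.294·(0.86,-3.82) = (-0.2696,-3.8694)
  v5: (1-0.294)·(1.88,-1.69) + 0.294·(4.15,-1.33) = (2.5474,-1.5842)
  v6: (1-0.294)·(2.85,-0.16) + 0.294·(6.5,0.56) = (3.9231,0.0517)
Shoelace sum Σ(x_i·y_{i+1} − x_{i+1}·y_i):
  i=1: 1.2439·4.7047 − -0.4185·3.7228 = +7.4100 (running +7.4100)
  i=2: -0.4185·-0.5259 − -2.9317·4.7047 = +14.0128 (running +21.4229)
  i=3: -2.9317·-3.8694 − -0.2696·-0.5259 = +11.2022 (running +32.6250)
  i=4: -0.2696·-1.5842 − 2.5474·-3.8694 = +10.2840 (running +42.9090)
  i=5: 2.5474·0.0517 − 3.9231·-1.5842 = +6.3465 (running +49.2555)
  i=6: 3.9231·3.7228 − 1.2439·0.0517 = +14.5406 (running +63.7960)
Area = |Σ|/2 = |63.7960|/2 = 31.8980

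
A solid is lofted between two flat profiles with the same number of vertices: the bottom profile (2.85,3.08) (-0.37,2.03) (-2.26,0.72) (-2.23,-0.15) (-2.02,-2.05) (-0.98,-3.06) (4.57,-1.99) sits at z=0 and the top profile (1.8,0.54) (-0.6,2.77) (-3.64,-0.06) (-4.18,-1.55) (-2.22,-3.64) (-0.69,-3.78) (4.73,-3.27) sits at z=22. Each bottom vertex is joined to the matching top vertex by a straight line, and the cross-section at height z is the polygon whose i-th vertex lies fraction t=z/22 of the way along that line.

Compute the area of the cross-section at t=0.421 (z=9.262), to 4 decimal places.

Area at t=0.421: 30.5028

Cross-section at t=0.421: each vertex is (1-t)·p0[i] + t·p1[i].
  v1: (1-0.421)·(2.85,3.08) + 0.421·(1.8,0.54) = (2.4080,2.0107)
  v2: (1-0.421)·(-0.37,2.03) + 0.421·(-0.6,2.77) = (-0.4668,2.3415)
  v3: (1-0.421)·(-2.26,0.72) + 0.421·(-3.64,-0.06) = (-2.8410,0.3916)
  v4: (1-0.421)·(-2.23,-0.15) + 0.421·(-4.18,-1.55) = (-3.0509,-0.7394)
  v5: (1-0.421)·(-2.02,-2.05) + 0.421·(-2.22,-3.64) = (-2.1042,-2.7194)
  v6: (1-0.421)·(-0.98,-3.06) + 0.421·(-0.69,-3.78) = (-0.8579,-3.3631)
  v7: (1-0.421)·(4.57,-1.99) + 0.421·(4.73,-3.27) = (4.6374,-2.5289)
Shoelace sum Σ(x_i·y_{i+1} − x_{i+1}·y_i):
  i=1: 2.4080·2.3415 − -0.4668·2.0107 = +6.5769 (running +6.5769)
  i=2: -0.4668·0.3916 − -2.8410·2.3415 = +6.4694 (running +13.0464)
  i=3: -2.8410·-0.7394 − -3.0509·0.3916 = +3.2954 (running +16.3418)
  i=4: -3.0509·-2.7194 − -2.1042·-0.7394 = +6.7409 (running +23.0827)
  i=5: -2.1042·-3.3631 − -0.8579·-2.7194 = +4.7437 (running +27.8264)
  i=6: -0.8579·-2.5289 − 4.6374·-3.3631 = +17.7655 (running +45.5919)
  i=7: 4.6374·2.0107 − 2.4080·-2.5289 = +15.4136 (running +61.0055)
Area = |Σ|/2 = |61.0055|/2 = 30.5028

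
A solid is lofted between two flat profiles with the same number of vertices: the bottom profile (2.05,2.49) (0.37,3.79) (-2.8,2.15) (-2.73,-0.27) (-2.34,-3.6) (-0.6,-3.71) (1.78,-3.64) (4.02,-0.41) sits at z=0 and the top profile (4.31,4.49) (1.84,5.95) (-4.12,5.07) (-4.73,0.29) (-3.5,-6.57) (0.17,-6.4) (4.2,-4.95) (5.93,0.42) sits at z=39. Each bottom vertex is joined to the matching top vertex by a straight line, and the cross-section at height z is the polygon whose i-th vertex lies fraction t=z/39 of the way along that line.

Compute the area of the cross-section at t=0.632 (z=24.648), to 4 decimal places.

Cross-section at t=0.632: each vertex is (1-t)·p0[i] + t·p1[i].
  v1: (1-0.632)·(2.05,2.49) + 0.632·(4.31,4.49) = (3.4783,3.7540)
  v2: (1-0.632)·(0.37,3.79) + 0.632·(1.84,5.95) = (1.2990,5.1551)
  v3: (1-0.632)·(-2.8,2.15) + 0.632·(-4.12,5.07) = (-3.6342,3.9954)
  v4: (1-0.632)·(-2.73,-0.27) + 0.632·(-4.73,0.29) = (-3.9940,0.0839)
  v5: (1-0.632)·(-2.34,-3.6) + 0.632·(-3.5,-6.57) = (-3.0731,-5.4770)
  v6: (1-0.632)·(-0.6,-3.71) + 0.632·(0.17,-6.4) = (-0.1134,-5.4101)
  v7: (1-0.632)·(1.78,-3.64) + 0.632·(4.2,-4.95) = (3.3094,-4.4679)
  v8: (1-0.632)·(4.02,-0.41) + 0.632·(5.93,0.42) = (5.2271,0.1146)
Shoelace sum Σ(x_i·y_{i+1} − x_{i+1}·y_i):
  i=1: 3.4783·5.1551 − 1.2990·3.7540 = +13.0546 (running +13.0546)
  i=2: 1.2990·3.9954 − -3.6342·5.1551 = +23.9252 (running +36.9797)
  i=3: -3.6342·0.0839 − -3.9940·3.9954 = +15.6528 (running +52.6325)
  i=4: -3.9940·-5.4770 − -3.0731·0.0839 = +22.1332 (running +74.7657)
  i=5: -3.0731·-5.4101 − -0.1134·-5.4770 = +16.0049 (running +90.7707)
  i=6: -0.1134·-4.4679 − 3.3094·-5.4101 = +18.4108 (running +109.1815)
  i=7: 3.3094·0.1146 − 5.2271·-4.4679 = +23.7335 (running +132.9150)
  i=8: 5.2271·3.7540 − 3.4783·0.1146 = +19.2241 (running +152.1391)
Area = |Σ|/2 = |152.1391|/2 = 76.0696

Area at t=0.632: 76.0696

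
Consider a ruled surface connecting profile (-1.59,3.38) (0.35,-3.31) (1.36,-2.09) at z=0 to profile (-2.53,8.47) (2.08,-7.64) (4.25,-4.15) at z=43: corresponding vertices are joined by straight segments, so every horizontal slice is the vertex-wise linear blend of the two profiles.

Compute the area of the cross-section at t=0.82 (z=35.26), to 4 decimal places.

Area at t=0.82: 20.4969

Cross-section at t=0.82: each vertex is (1-t)·p0[i] + t·p1[i].
  v1: (1-0.82)·(-1.59,3.38) + 0.82·(-2.53,8.47) = (-2.3608,7.5538)
  v2: (1-0.82)·(0.35,-3.31) + 0.82·(2.08,-7.64) = (1.7686,-6.8606)
  v3: (1-0.82)·(1.36,-2.09) + 0.82·(4.25,-4.15) = (3.7298,-3.7792)
Shoelace sum Σ(x_i·y_{i+1} − x_{i+1}·y_i):
  i=1: -2.3608·-6.8606 − 1.7686·7.5538 = +2.8369 (running +2.8369)
  i=2: 1.7686·-3.7792 − 3.7298·-6.8606 = +18.9048 (running +21.7416)
  i=3: 3.7298·7.5538 − -2.3608·-3.7792 = +19.2522 (running +40.9939)
Area = |Σ|/2 = |40.9939|/2 = 20.4969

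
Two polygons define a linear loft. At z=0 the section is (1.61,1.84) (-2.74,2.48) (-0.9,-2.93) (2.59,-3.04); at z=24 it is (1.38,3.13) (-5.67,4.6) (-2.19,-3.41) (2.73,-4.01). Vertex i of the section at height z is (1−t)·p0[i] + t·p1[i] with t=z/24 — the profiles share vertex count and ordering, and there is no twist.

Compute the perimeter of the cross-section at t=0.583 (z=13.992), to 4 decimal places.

Perimeter at t=0.583: 24.1523

Cross-section at t=0.583: each vertex is (1-t)·p0[i] + t·p1[i].
  v1: (1-0.583)·(1.61,1.84) + 0.583·(1.38,3.13) = (1.4759,2.5921)
  v2: (1-0.583)·(-2.74,2.48) + 0.583·(-5.67,4.6) = (-4.4482,3.7160)
  v3: (1-0.583)·(-0.9,-2.93) + 0.583·(-2.19,-3.41) = (-1.6521,-3.2098)
  v4: (1-0.583)·(2.59,-3.04) + 0.583·(2.73,-4.01) = (2.6716,-3.6055)
Perimeter = Σ |v_{i+1} − v_i|:
  edge 1→2: √(-5.9241² + 1.1239²) = 6.0298 (running 6.0298)
  edge 2→3: √(2.7961² + -6.9258²) = 7.4689 (running 13.4987)
  edge 3→4: √(4.3237² + -0.3957²) = 4.3418 (running 17.8405)
  edge 4→1: √(-1.1957² + 6.1976²) = 6.3119 (running 24.1523)
Perimeter = 24.1523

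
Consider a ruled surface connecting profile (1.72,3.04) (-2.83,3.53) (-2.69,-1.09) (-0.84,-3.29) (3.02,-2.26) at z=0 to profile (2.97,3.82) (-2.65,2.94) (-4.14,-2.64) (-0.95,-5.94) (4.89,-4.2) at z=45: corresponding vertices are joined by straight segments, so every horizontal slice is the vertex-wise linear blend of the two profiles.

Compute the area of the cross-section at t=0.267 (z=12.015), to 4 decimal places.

Area at t=0.267: 37.5690

Cross-section at t=0.267: each vertex is (1-t)·p0[i] + t·p1[i].
  v1: (1-0.267)·(1.72,3.04) + 0.267·(2.97,3.82) = (2.0537,3.2483)
  v2: (1-0.267)·(-2.83,3.53) + 0.267·(-2.65,2.94) = (-2.7819,3.3725)
  v3: (1-0.267)·(-2.69,-1.09) + 0.267·(-4.14,-2.64) = (-3.0772,-1.5039)
  v4: (1-0.267)·(-0.84,-3.29) + 0.267·(-0.95,-5.94) = (-0.8694,-3.9975)
  v5: (1-0.267)·(3.02,-2.26) + 0.267·(4.89,-4.2) = (3.5193,-2.7780)
Shoelace sum Σ(x_i·y_{i+1} − x_{i+1}·y_i):
  i=1: 2.0537·3.3725 − -2.7819·3.2483 = +15.9627 (running +15.9627)
  i=2: -2.7819·-1.5039 − -3.0772·3.3725 = +14.5612 (running +30.5239)
  i=3: -3.0772·-3.9975 − -0.8694·-1.5039 = +10.9937 (running +41.5176)
  i=4: -0.8694·-2.7780 − 3.5193·-3.9975 = +16.4836 (running +58.0012)
  i=5: 3.5193·3.2483 − 2.0537·-2.7780 = +17.1368 (running +75.1380)
Area = |Σ|/2 = |75.1380|/2 = 37.5690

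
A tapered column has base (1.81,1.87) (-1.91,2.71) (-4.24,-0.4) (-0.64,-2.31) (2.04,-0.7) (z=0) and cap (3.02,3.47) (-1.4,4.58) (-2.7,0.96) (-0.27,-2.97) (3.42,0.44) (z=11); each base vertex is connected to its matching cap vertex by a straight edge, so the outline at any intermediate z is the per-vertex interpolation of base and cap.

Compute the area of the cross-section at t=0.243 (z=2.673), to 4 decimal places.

Area at t=0.243: 22.4586

Cross-section at t=0.243: each vertex is (1-t)·p0[i] + t·p1[i].
  v1: (1-0.243)·(1.81,1.87) + 0.243·(3.02,3.47) = (2.1040,2.2588)
  v2: (1-0.243)·(-1.91,2.71) + 0.243·(-1.4,4.58) = (-1.7861,3.1644)
  v3: (1-0.243)·(-4.24,-0.4) + 0.243·(-2.7,0.96) = (-3.8658,-0.0695)
  v4: (1-0.243)·(-0.64,-2.31) + 0.243·(-0.27,-2.97) = (-0.5501,-2.4704)
  v5: (1-0.243)·(2.04,-0.7) + 0.243·(3.42,0.44) = (2.3753,-0.4230)
Shoelace sum Σ(x_i·y_{i+1} − x_{i+1}·y_i):
  i=1: 2.1040·3.1644 − -1.7861·2.2588 = +10.6924 (running +10.6924)
  i=2: -1.7861·-0.0695 − -3.8658·3.1644 = +12.3571 (running +23.0495)
  i=3: -3.8658·-2.4704 − -0.5501·-0.0695 = +9.5117 (running +32.5612)
  i=4: -0.5501·-0.4230 − 2.3753·-2.4704 = +6.1007 (running +38.6618)
  i=5: 2.3753·2.2588 − 2.1040·-0.4230 = +6.2554 (running +44.9172)
Area = |Σ|/2 = |44.9172|/2 = 22.4586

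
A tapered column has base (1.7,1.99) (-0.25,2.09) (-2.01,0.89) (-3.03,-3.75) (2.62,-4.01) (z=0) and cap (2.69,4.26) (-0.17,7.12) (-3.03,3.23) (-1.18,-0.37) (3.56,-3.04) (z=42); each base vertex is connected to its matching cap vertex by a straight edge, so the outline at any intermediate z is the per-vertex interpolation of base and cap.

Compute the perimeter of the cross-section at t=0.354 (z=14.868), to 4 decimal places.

Perimeter at t=0.354: 21.7939

Cross-section at t=0.354: each vertex is (1-t)·p0[i] + t·p1[i].
  v1: (1-0.354)·(1.7,1.99) + 0.354·(2.69,4.26) = (2.0505,2.7936)
  v2: (1-0.354)·(-0.25,2.09) + 0.354·(-0.17,7.12) = (-0.2217,3.8706)
  v3: (1-0.354)·(-2.01,0.89) + 0.354·(-3.03,3.23) = (-2.3711,1.7184)
  v4: (1-0.354)·(-3.03,-3.75) + 0.354·(-1.18,-0.37) = (-2.3751,-2.5535)
  v5: (1-0.354)·(2.62,-4.01) + 0.354·(3.56,-3.04) = (2.9528,-3.6666)
Perimeter = Σ |v_{i+1} − v_i|:
  edge 1→2: √(-2.2721² + 1.0770²) = 2.5145 (running 2.5145)
  edge 2→3: √(-2.1494² + -2.1523²) = 3.0417 (running 5.5562)
  edge 3→4: √(-0.0040² + -4.2718²) = 4.2718 (running 9.8281)
  edge 4→5: √(5.3279² + -1.1131²) = 5.4429 (running 15.2710)
  edge 5→1: √(-0.9023² + 6.4602²) = 6.5229 (running 21.7939)
Perimeter = 21.7939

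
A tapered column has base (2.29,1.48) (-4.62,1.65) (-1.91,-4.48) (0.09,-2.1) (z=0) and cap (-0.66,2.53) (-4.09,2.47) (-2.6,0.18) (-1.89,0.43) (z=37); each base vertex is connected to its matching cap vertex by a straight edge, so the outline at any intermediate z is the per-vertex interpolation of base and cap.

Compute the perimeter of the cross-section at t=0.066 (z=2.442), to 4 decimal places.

Cross-section at t=0.066: each vertex is (1-t)·p0[i] + t·p1[i].
  v1: (1-0.066)·(2.29,1.48) + 0.066·(-0.66,2.53) = (2.0953,1.5493)
  v2: (1-0.066)·(-4.62,1.65) + 0.066·(-4.09,2.47) = (-4.5850,1.7041)
  v3: (1-0.066)·(-1.91,-4.48) + 0.066·(-2.6,0.18) = (-1.9555,-4.1724)
  v4: (1-0.066)·(0.09,-2.1) + 0.066·(-1.89,0.43) = (-0.0407,-1.9330)
Perimeter = Σ |v_{i+1} − v_i|:
  edge 1→2: √(-6.6803² + 0.1548²) = 6.6821 (running 6.6821)
  edge 2→3: √(2.6295² + -5.8766²) = 6.4380 (running 13.1201)
  edge 3→4: √(1.9149² + 2.2394²) = 2.9465 (running 16.0666)
  edge 4→1: √(2.1360² + 3.4823²) = 4.0852 (running 20.1518)
Perimeter = 20.1518

Perimeter at t=0.066: 20.1518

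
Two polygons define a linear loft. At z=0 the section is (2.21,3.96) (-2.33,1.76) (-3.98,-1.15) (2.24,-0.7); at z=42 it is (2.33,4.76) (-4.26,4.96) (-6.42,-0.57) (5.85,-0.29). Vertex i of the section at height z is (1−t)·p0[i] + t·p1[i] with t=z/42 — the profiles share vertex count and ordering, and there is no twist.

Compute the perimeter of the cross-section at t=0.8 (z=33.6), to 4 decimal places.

Cross-section at t=0.8: each vertex is (1-t)·p0[i] + t·p1[i].
  v1: (1-0.8)·(2.21,3.96) + 0.8·(2.33,4.76) = (2.3060,4.6000)
  v2: (1-0.8)·(-2.33,1.76) + 0.8·(-4.26,4.96) = (-3.8740,4.3200)
  v3: (1-0.8)·(-3.98,-1.15) + 0.8·(-6.42,-0.57) = (-5.9320,-0.6860)
  v4: (1-0.8)·(2.24,-0.7) + 0.8·(5.85,-0.29) = (5.1280,-0.3720)
Perimeter = Σ |v_{i+1} − v_i|:
  edge 1→2: √(-6.1800² + -0.2800²) = 6.1863 (running 6.1863)
  edge 2→3: √(-2.0580² + -5.0060²) = 5.4125 (running 11.5989)
  edge 3→4: √(11.0600² + 0.3140²) = 11.0645 (running 22.6633)
  edge 4→1: √(-2.8220² + 4.9720²) = 5.7170 (running 28.3804)
Perimeter = 28.3804

Perimeter at t=0.8: 28.3804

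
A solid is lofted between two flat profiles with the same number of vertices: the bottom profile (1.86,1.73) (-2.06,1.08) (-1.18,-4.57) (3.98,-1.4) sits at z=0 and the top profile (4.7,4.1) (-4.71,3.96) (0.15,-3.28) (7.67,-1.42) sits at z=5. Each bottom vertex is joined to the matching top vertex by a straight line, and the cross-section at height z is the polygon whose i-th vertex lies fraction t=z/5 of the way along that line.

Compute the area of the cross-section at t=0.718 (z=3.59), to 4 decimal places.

Cross-section at t=0.718: each vertex is (1-t)·p0[i] + t·p1[i].
  v1: (1-0.718)·(1.86,1.73) + 0.718·(4.7,4.1) = (3.8991,3.4317)
  v2: (1-0.718)·(-2.06,1.08) + 0.718·(-4.71,3.96) = (-3.9627,3.1478)
  v3: (1-0.718)·(-1.18,-4.57) + 0.718·(0.15,-3.28) = (-0.2251,-3.6438)
  v4: (1-0.718)·(3.98,-1.4) + 0.718·(7.67,-1.42) = (6.6294,-1.4144)
Shoelace sum Σ(x_i·y_{i+1} − x_{i+1}·y_i):
  i=1: 3.8991·3.1478 − -3.9627·3.4317 = +25.8724 (running +25.8724)
  i=2: -3.9627·-3.6438 − -0.2251·3.1478 = +15.1477 (running +41.0201)
  i=3: -0.2251·-1.4144 − 6.6294·-3.6438 = +24.4745 (running +65.4946)
  i=4: 6.6294·3.4317 − 3.8991·-1.4144 = +28.2647 (running +93.7592)
Area = |Σ|/2 = |93.7592|/2 = 46.8796

Area at t=0.718: 46.8796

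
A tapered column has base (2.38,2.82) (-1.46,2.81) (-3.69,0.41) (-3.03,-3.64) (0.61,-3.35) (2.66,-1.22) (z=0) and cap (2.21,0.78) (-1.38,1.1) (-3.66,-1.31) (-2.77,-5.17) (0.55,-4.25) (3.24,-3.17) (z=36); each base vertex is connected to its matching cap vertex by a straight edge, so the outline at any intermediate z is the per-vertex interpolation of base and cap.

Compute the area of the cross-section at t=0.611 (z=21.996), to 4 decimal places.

Area at t=0.611: 31.5032

Cross-section at t=0.611: each vertex is (1-t)·p0[i] + t·p1[i].
  v1: (1-0.611)·(2.38,2.82) + 0.611·(2.21,0.78) = (2.2761,1.5736)
  v2: (1-0.611)·(-1.46,2.81) + 0.611·(-1.38,1.1) = (-1.4111,1.7652)
  v3: (1-0.611)·(-3.69,0.41) + 0.611·(-3.66,-1.31) = (-3.6717,-0.6409)
  v4: (1-0.611)·(-3.03,-3.64) + 0.611·(-2.77,-5.17) = (-2.8711,-4.5748)
  v5: (1-0.611)·(0.61,-3.35) + 0.611·(0.55,-4.25) = (0.5733,-3.8999)
  v6: (1-0.611)·(2.66,-1.22) + 0.611·(3.24,-3.17) = (3.0144,-2.4114)
Shoelace sum Σ(x_i·y_{i+1} − x_{i+1}·y_i):
  i=1: 2.2761·1.7652 − -1.4111·1.5736 = +6.2383 (running +6.2383)
  i=2: -1.4111·-0.6409 − -3.6717·1.7652 = +7.3856 (running +13.6239)
  i=3: -3.6717·-4.5748 − -2.8711·-0.6409 = +14.9571 (running +28.5810)
  i=4: -2.8711·-3.8999 − 0.5733·-4.5748 = +13.8201 (running +42.4011)
  i=5: 0.5733·-2.4114 − 3.0144·-3.8999 = +10.3732 (running +52.7743)
  i=6: 3.0144·1.5736 − 2.2761·-2.4114 = +10.2321 (running +63.0064)
Area = |Σ|/2 = |63.0064|/2 = 31.5032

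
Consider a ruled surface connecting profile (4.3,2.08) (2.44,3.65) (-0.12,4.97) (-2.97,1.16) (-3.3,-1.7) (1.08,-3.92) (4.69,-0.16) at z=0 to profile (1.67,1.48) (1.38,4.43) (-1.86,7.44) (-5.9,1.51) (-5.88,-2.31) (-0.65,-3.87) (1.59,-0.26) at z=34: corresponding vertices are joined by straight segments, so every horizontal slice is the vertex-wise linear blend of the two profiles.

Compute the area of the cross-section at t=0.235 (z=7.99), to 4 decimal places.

Cross-section at t=0.235: each vertex is (1-t)·p0[i] + t·p1[i].
  v1: (1-0.235)·(4.3,2.08) + 0.235·(1.67,1.48) = (3.6819,1.9390)
  v2: (1-0.235)·(2.44,3.65) + 0.235·(1.38,4.43) = (2.1909,3.8333)
  v3: (1-0.235)·(-0.12,4.97) + 0.235·(-1.86,7.44) = (-0.5289,5.5504)
  v4: (1-0.235)·(-2.97,1.16) + 0.235·(-5.9,1.51) = (-3.6585,1.2422)
  v5: (1-0.235)·(-3.3,-1.7) + 0.235·(-5.88,-2.31) = (-3.9063,-1.8434)
  v6: (1-0.235)·(1.08,-3.92) + 0.235·(-0.65,-3.87) = (0.6735,-3.9083)
  v7: (1-0.235)·(4.69,-0.16) + 0.235·(1.59,-0.26) = (3.9615,-0.1835)
Shoelace sum Σ(x_i·y_{i+1} − x_{i+1}·y_i):
  i=1: 3.6819·3.8333 − 2.1909·1.9390 = +9.8659 (running +9.8659)
  i=2: 2.1909·5.5504 − -0.5289·3.8333 = +14.1879 (running +24.0538)
  i=3: -0.5289·1.2422 − -3.6585·5.5504 = +19.6496 (running +43.7033)
  i=4: -3.6585·-1.8434 − -3.9063·1.2422 = +11.5966 (running +55.2999)
  i=5: -3.9063·-3.9083 − 0.6735·-1.8434 = +16.5082 (running +71.8081)
  i=6: 0.6735·-0.1835 − 3.9615·-3.9083 = +15.3590 (running +87.1671)
  i=7: 3.9615·1.9390 − 3.6819·-0.1835 = +8.3570 (running +95.5241)
Area = |Σ|/2 = |95.5241|/2 = 47.7620

Area at t=0.235: 47.7620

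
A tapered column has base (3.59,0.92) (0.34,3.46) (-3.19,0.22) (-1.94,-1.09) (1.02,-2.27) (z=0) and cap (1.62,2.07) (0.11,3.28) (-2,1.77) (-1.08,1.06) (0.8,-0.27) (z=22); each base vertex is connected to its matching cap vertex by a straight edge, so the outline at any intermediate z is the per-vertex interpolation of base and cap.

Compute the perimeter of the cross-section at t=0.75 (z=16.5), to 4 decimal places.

Cross-section at t=0.75: each vertex is (1-t)·p0[i] + t·p1[i].
  v1: (1-0.75)·(3.59,0.92) + 0.75·(1.62,2.07) = (2.1125,1.7825)
  v2: (1-0.75)·(0.34,3.46) + 0.75·(0.11,3.28) = (0.1675,3.3250)
  v3: (1-0.75)·(-3.19,0.22) + 0.75·(-2,1.77) = (-2.2975,1.3825)
  v4: (1-0.75)·(-1.94,-1.09) + 0.75·(-1.08,1.06) = (-1.2950,0.5225)
  v5: (1-0.75)·(1.02,-2.27) + 0.75·(0.8,-0.27) = (0.8550,-0.7700)
Perimeter = Σ |v_{i+1} − v_i|:
  edge 1→2: √(-1.9450² + 1.5425²) = 2.4824 (running 2.4824)
  edge 2→3: √(-2.4650² + -1.9425²) = 3.1384 (running 5.6208)
  edge 3→4: √(1.0025² + -0.8600²) = 1.3208 (running 6.9416)
  edge 4→5: √(2.1500² + -1.2925²) = 2.5086 (running 9.4502)
  edge 5→1: √(1.2575² + 2.5525²) = 2.8454 (running 12.2957)
Perimeter = 12.2957

Perimeter at t=0.75: 12.2957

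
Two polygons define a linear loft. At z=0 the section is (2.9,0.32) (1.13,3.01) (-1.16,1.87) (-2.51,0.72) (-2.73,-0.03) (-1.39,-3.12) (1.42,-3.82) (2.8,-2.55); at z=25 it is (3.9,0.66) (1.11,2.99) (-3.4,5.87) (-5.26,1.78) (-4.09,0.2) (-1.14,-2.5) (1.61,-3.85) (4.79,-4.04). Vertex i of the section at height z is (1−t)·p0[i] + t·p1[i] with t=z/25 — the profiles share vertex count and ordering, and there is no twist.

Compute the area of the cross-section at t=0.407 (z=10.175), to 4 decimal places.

Area at t=0.407: 36.6726

Cross-section at t=0.407: each vertex is (1-t)·p0[i] + t·p1[i].
  v1: (1-0.407)·(2.9,0.32) + 0.407·(3.9,0.66) = (3.3070,0.4584)
  v2: (1-0.407)·(1.13,3.01) + 0.407·(1.11,2.99) = (1.1219,3.0019)
  v3: (1-0.407)·(-1.16,1.87) + 0.407·(-3.4,5.87) = (-2.0717,3.4980)
  v4: (1-0.407)·(-2.51,0.72) + 0.407·(-5.26,1.78) = (-3.6292,1.1514)
  v5: (1-0.407)·(-2.73,-0.03) + 0.407·(-4.09,0.2) = (-3.2835,0.0636)
  v6: (1-0.407)·(-1.39,-3.12) + 0.407·(-1.14,-2.5) = (-1.2882,-2.8677)
  v7: (1-0.407)·(1.42,-3.82) + 0.407·(1.61,-3.85) = (1.4973,-3.8322)
  v8: (1-0.407)·(2.8,-2.55) + 0.407·(4.79,-4.04) = (3.6099,-3.1564)
Shoelace sum Σ(x_i·y_{i+1} − x_{i+1}·y_i):
  i=1: 3.3070·3.0019 − 1.1219·0.4584 = +9.4129 (running +9.4129)
  i=2: 1.1219·3.4980 − -2.0717·3.0019 = +10.1432 (running +19.5561)
  i=3: -2.0717·1.1514 − -3.6292·3.4980 = +10.3097 (running +29.8658)
  i=4: -3.6292·0.0636 − -3.2835·1.1514 = +3.5499 (running +33.4157)
  i=5: -3.2835·-2.8677 − -1.2882·0.0636 = +9.4980 (running +42.9136)
  i=6: -1.2882·-3.8322 − 1.4973·-2.8677 = +9.2307 (running +52.1443)
  i=7: 1.4973·-3.1564 − 3.6099·-3.8322 = +9.1078 (running +61.2521)
  i=8: 3.6099·0.4584 − 3.3070·-3.1564 = +12.0930 (running +73.3451)
Area = |Σ|/2 = |73.3451|/2 = 36.6726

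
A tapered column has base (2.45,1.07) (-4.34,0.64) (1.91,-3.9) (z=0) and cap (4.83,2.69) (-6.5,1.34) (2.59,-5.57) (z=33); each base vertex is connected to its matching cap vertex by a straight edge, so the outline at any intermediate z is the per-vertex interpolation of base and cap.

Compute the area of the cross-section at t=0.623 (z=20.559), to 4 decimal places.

Cross-section at t=0.623: each vertex is (1-t)·p0[i] + t·p1[i].
  v1: (1-0.623)·(2.45,1.07) + 0.623·(4.83,2.69) = (3.9327,2.0793)
  v2: (1-0.623)·(-4.34,0.64) + 0.623·(-6.5,1.34) = (-5.6857,1.0761)
  v3: (1-0.623)·(1.91,-3.9) + 0.623·(2.59,-5.57) = (2.3336,-4.9404)
Shoelace sum Σ(x_i·y_{i+1} − x_{i+1}·y_i):
  i=1: 3.9327·1.0761 − -5.6857·2.0793 = +16.0540 (running +16.0540)
  i=2: -5.6857·-4.9404 − 2.3336·1.0761 = +25.5784 (running +41.6324)
  i=3: 2.3336·2.0793 − 3.9327·-4.9404 = +24.2816 (running +65.9140)
Area = |Σ|/2 = |65.9140|/2 = 32.9570

Area at t=0.623: 32.9570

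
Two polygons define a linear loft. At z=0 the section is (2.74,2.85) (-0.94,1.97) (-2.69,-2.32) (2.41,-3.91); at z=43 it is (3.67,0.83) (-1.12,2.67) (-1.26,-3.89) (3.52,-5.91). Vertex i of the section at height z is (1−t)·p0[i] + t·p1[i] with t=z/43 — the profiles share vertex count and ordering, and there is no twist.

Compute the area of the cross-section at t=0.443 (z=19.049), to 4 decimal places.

Area at t=0.443: 28.1741

Cross-section at t=0.443: each vertex is (1-t)·p0[i] + t·p1[i].
  v1: (1-0.443)·(2.74,2.85) + 0.443·(3.67,0.83) = (3.1520,1.9551)
  v2: (1-0.443)·(-0.94,1.97) + 0.443·(-1.12,2.67) = (-1.0197,2.2801)
  v3: (1-0.443)·(-2.69,-2.32) + 0.443·(-1.26,-3.89) = (-2.0565,-3.0155)
  v4: (1-0.443)·(2.41,-3.91) + 0.443·(3.52,-5.91) = (2.9017,-4.7960)
Shoelace sum Σ(x_i·y_{i+1} − x_{i+1}·y_i):
  i=1: 3.1520·2.2801 − -1.0197·1.9551 = +9.1806 (running +9.1806)
  i=2: -1.0197·-3.0155 − -2.0565·2.2801 = +7.7641 (running +16.9447)
  i=3: -2.0565·-4.7960 − 2.9017·-3.0155 = +18.6132 (running +35.5579)
  i=4: 2.9017·1.9551 − 3.1520·-4.7960 = +20.7902 (running +56.3481)
Area = |Σ|/2 = |56.3481|/2 = 28.1741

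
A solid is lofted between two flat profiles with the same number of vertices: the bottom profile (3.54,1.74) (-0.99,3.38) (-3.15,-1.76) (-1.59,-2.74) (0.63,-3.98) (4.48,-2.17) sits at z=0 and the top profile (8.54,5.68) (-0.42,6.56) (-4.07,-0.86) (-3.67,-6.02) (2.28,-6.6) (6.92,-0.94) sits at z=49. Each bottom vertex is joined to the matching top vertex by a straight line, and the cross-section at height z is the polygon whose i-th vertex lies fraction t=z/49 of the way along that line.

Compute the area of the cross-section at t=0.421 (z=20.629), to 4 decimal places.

Area at t=0.421: 64.9634

Cross-section at t=0.421: each vertex is (1-t)·p0[i] + t·p1[i].
  v1: (1-0.421)·(3.54,1.74) + 0.421·(8.54,5.68) = (5.6450,3.3987)
  v2: (1-0.421)·(-0.99,3.38) + 0.421·(-0.42,6.56) = (-0.7500,4.7188)
  v3: (1-0.421)·(-3.15,-1.76) + 0.421·(-4.07,-0.86) = (-3.5373,-1.3811)
  v4: (1-0.421)·(-1.59,-2.74) + 0.421·(-3.67,-6.02) = (-2.4657,-4.1209)
  v5: (1-0.421)·(0.63,-3.98) + 0.421·(2.28,-6.6) = (1.3246,-5.0830)
  v6: (1-0.421)·(4.48,-2.17) + 0.421·(6.92,-0.94) = (5.5072,-1.6522)
Shoelace sum Σ(x_i·y_{i+1} − x_{i+1}·y_i):
  i=1: 5.6450·4.7188 − -0.7500·3.3987 = +29.1867 (running +29.1867)
  i=2: -0.7500·-1.3811 − -3.5373·4.7188 = +17.7277 (running +46.9144)
  i=3: -3.5373·-4.1209 − -2.4657·-1.3811 = +11.1715 (running +58.0859)
  i=4: -2.4657·-5.0830 − 1.3246·-4.1209 = +17.9918 (running +76.0777)
  i=5: 1.3246·-1.6522 − 5.5072·-5.0830 = +25.8049 (running +101.8826)
  i=6: 5.5072·3.3987 − 5.6450·-1.6522 = +28.0442 (running +129.9268)
Area = |Σ|/2 = |129.9268|/2 = 64.9634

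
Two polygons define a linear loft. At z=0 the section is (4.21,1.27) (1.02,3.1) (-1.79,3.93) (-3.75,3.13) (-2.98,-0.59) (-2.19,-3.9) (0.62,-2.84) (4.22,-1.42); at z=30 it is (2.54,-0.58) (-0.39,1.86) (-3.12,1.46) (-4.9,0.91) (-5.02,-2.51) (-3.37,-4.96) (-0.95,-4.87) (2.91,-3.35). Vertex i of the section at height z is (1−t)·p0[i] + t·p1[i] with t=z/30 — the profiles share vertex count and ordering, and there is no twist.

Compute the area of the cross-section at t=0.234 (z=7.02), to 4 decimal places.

Area at t=0.234: 41.7431

Cross-section at t=0.234: each vertex is (1-t)·p0[i] + t·p1[i].
  v1: (1-0.234)·(4.21,1.27) + 0.234·(2.54,-0.58) = (3.8192,0.8371)
  v2: (1-0.234)·(1.02,3.1) + 0.234·(-0.39,1.86) = (0.6901,2.8098)
  v3: (1-0.234)·(-1.79,3.93) + 0.234·(-3.12,1.46) = (-2.1012,3.3520)
  v4: (1-0.234)·(-3.75,3.13) + 0.234·(-4.9,0.91) = (-4.0191,2.6105)
  v5: (1-0.234)·(-2.98,-0.59) + 0.234·(-5.02,-2.51) = (-3.4574,-1.0393)
  v6: (1-0.234)·(-2.19,-3.9) + 0.234·(-3.37,-4.96) = (-2.4661,-4.1480)
  v7: (1-0.234)·(0.62,-2.84) + 0.234·(-0.95,-4.87) = (0.2526,-3.3150)
  v8: (1-0.234)·(4.22,-1.42) + 0.234·(2.91,-3.35) = (3.9135,-1.8716)
Shoelace sum Σ(x_i·y_{i+1} − x_{i+1}·y_i):
  i=1: 3.8192·2.8098 − 0.6901·0.8371 = +10.1537 (running +10.1537)
  i=2: 0.6901·3.3520 − -2.1012·2.8098 = +8.2172 (running +18.3709)
  i=3: -2.1012·2.6105 − -4.0191·3.3520 = +7.9868 (running +26.3578)
  i=4: -4.0191·-1.0393 − -3.4574·2.6105 = +13.2025 (running +39.5602)
  i=5: -3.4574·-4.1480 − -2.4661·-1.0393 = +11.7783 (running +51.3385)
  i=6: -2.4661·-3.3150 − 0.2526·-4.1480 = +9.2231 (running +60.5616)
  i=7: 0.2526·-1.8716 − 3.9135·-3.3150 = +12.5004 (running +73.0620)
  i=8: 3.9135·0.8371 − 3.8192·-1.8716 = +10.4241 (running +83.4861)
Area = |Σ|/2 = |83.4861|/2 = 41.7431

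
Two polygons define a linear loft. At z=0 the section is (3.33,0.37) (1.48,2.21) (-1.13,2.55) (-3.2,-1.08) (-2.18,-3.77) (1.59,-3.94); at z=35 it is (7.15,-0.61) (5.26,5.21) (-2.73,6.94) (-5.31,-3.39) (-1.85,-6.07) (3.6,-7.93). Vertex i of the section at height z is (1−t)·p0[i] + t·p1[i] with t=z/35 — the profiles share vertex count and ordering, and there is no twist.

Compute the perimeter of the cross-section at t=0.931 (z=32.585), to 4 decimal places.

Perimeter at t=0.931: 41.5913

Cross-section at t=0.931: each vertex is (1-t)·p0[i] + t·p1[i].
  v1: (1-0.931)·(3.33,0.37) + 0.931·(7.15,-0.61) = (6.8864,-0.5424)
  v2: (1-0.931)·(1.48,2.21) + 0.931·(5.26,5.21) = (4.9992,5.0030)
  v3: (1-0.931)·(-1.13,2.55) + 0.931·(-2.73,6.94) = (-2.6196,6.6371)
  v4: (1-0.931)·(-3.2,-1.08) + 0.931·(-5.31,-3.39) = (-5.1644,-3.2306)
  v5: (1-0.931)·(-2.18,-3.77) + 0.931·(-1.85,-6.07) = (-1.8728,-5.9113)
  v6: (1-0.931)·(1.59,-3.94) + 0.931·(3.6,-7.93) = (3.4613,-7.6547)
Perimeter = Σ |v_{i+1} − v_i|:
  edge 1→2: √(-1.8872² + 5.5454²) = 5.8577 (running 5.8577)
  edge 2→3: √(-7.6188² + 1.6341²) = 7.7921 (running 13.6498)
  edge 3→4: √(-2.5448² + -9.8677²) = 10.1906 (running 23.8403)
  edge 4→5: √(3.2916² + -2.6807²) = 4.2451 (running 28.0854)
  edge 5→6: √(5.3341² + -1.7434²) = 5.6118 (running 33.6972)
  edge 6→1: √(3.4251² + 7.1123²) = 7.8941 (running 41.5913)
Perimeter = 41.5913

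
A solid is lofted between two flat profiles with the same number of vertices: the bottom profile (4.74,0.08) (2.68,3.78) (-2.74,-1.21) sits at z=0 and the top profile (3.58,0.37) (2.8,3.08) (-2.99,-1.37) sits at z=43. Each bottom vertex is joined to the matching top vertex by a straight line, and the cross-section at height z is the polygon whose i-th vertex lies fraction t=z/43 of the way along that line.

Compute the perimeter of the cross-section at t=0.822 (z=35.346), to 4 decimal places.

Perimeter at t=0.822: 17.3005

Cross-section at t=0.822: each vertex is (1-t)·p0[i] + t·p1[i].
  v1: (1-0.822)·(4.74,0.08) + 0.822·(3.58,0.37) = (3.7865,0.3184)
  v2: (1-0.822)·(2.68,3.78) + 0.822·(2.8,3.08) = (2.7786,3.2046)
  v3: (1-0.822)·(-2.74,-1.21) + 0.822·(-2.99,-1.37) = (-2.9455,-1.3415)
Perimeter = Σ |v_{i+1} − v_i|:
  edge 1→2: √(-1.0078² + 2.8862²) = 3.0571 (running 3.0571)
  edge 2→3: √(-5.7241² + -4.5461²) = 7.3098 (running 10.3669)
  edge 3→1: √(6.7320² + 1.6599²) = 6.9336 (running 17.3005)
Perimeter = 17.3005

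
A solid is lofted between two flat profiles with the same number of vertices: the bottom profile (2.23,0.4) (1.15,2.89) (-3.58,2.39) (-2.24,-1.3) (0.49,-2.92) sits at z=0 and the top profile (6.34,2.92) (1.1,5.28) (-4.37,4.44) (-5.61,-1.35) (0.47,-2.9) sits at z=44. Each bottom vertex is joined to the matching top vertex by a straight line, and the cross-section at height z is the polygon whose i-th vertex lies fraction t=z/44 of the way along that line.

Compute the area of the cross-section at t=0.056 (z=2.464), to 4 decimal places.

Area at t=0.056: 23.3138

Cross-section at t=0.056: each vertex is (1-t)·p0[i] + t·p1[i].
  v1: (1-0.056)·(2.23,0.4) + 0.056·(6.34,2.92) = (2.4602,0.5411)
  v2: (1-0.056)·(1.15,2.89) + 0.056·(1.1,5.28) = (1.1472,3.0238)
  v3: (1-0.056)·(-3.58,2.39) + 0.056·(-4.37,4.44) = (-3.6242,2.5048)
  v4: (1-0.056)·(-2.24,-1.3) + 0.056·(-5.61,-1.35) = (-2.4287,-1.3028)
  v5: (1-0.056)·(0.49,-2.92) + 0.056·(0.47,-2.9) = (0.4889,-2.9189)
Shoelace sum Σ(x_i·y_{i+1} − x_{i+1}·y_i):
  i=1: 2.4602·3.0238 − 1.1472·0.5411 = +6.8184 (running +6.8184)
  i=2: 1.1472·2.5048 − -3.6242·3.0238 = +13.8326 (running +20.6510)
  i=3: -3.6242·-1.3028 − -2.4287·2.5048 = +10.8051 (running +31.4561)
  i=4: -2.4287·-2.9189 − 0.4889·-1.3028 = +7.7261 (running +39.1822)
  i=5: 0.4889·0.5411 − 2.4602·-2.9189 = +7.4455 (running +46.6276)
Area = |Σ|/2 = |46.6276|/2 = 23.3138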